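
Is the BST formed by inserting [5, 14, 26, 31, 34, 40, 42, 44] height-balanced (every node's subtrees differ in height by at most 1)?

Tree (level-order array): [5, None, 14, None, 26, None, 31, None, 34, None, 40, None, 42, None, 44]
Definition: a tree is height-balanced if, at every node, |h(left) - h(right)| <= 1 (empty subtree has height -1).
Bottom-up per-node check:
  node 44: h_left=-1, h_right=-1, diff=0 [OK], height=0
  node 42: h_left=-1, h_right=0, diff=1 [OK], height=1
  node 40: h_left=-1, h_right=1, diff=2 [FAIL (|-1-1|=2 > 1)], height=2
  node 34: h_left=-1, h_right=2, diff=3 [FAIL (|-1-2|=3 > 1)], height=3
  node 31: h_left=-1, h_right=3, diff=4 [FAIL (|-1-3|=4 > 1)], height=4
  node 26: h_left=-1, h_right=4, diff=5 [FAIL (|-1-4|=5 > 1)], height=5
  node 14: h_left=-1, h_right=5, diff=6 [FAIL (|-1-5|=6 > 1)], height=6
  node 5: h_left=-1, h_right=6, diff=7 [FAIL (|-1-6|=7 > 1)], height=7
Node 40 violates the condition: |-1 - 1| = 2 > 1.
Result: Not balanced


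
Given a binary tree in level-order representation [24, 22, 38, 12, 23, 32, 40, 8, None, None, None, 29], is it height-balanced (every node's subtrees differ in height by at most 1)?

Tree (level-order array): [24, 22, 38, 12, 23, 32, 40, 8, None, None, None, 29]
Definition: a tree is height-balanced if, at every node, |h(left) - h(right)| <= 1 (empty subtree has height -1).
Bottom-up per-node check:
  node 8: h_left=-1, h_right=-1, diff=0 [OK], height=0
  node 12: h_left=0, h_right=-1, diff=1 [OK], height=1
  node 23: h_left=-1, h_right=-1, diff=0 [OK], height=0
  node 22: h_left=1, h_right=0, diff=1 [OK], height=2
  node 29: h_left=-1, h_right=-1, diff=0 [OK], height=0
  node 32: h_left=0, h_right=-1, diff=1 [OK], height=1
  node 40: h_left=-1, h_right=-1, diff=0 [OK], height=0
  node 38: h_left=1, h_right=0, diff=1 [OK], height=2
  node 24: h_left=2, h_right=2, diff=0 [OK], height=3
All nodes satisfy the balance condition.
Result: Balanced


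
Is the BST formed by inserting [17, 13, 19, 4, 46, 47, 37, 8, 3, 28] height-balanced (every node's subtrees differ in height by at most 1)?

Tree (level-order array): [17, 13, 19, 4, None, None, 46, 3, 8, 37, 47, None, None, None, None, 28]
Definition: a tree is height-balanced if, at every node, |h(left) - h(right)| <= 1 (empty subtree has height -1).
Bottom-up per-node check:
  node 3: h_left=-1, h_right=-1, diff=0 [OK], height=0
  node 8: h_left=-1, h_right=-1, diff=0 [OK], height=0
  node 4: h_left=0, h_right=0, diff=0 [OK], height=1
  node 13: h_left=1, h_right=-1, diff=2 [FAIL (|1--1|=2 > 1)], height=2
  node 28: h_left=-1, h_right=-1, diff=0 [OK], height=0
  node 37: h_left=0, h_right=-1, diff=1 [OK], height=1
  node 47: h_left=-1, h_right=-1, diff=0 [OK], height=0
  node 46: h_left=1, h_right=0, diff=1 [OK], height=2
  node 19: h_left=-1, h_right=2, diff=3 [FAIL (|-1-2|=3 > 1)], height=3
  node 17: h_left=2, h_right=3, diff=1 [OK], height=4
Node 13 violates the condition: |1 - -1| = 2 > 1.
Result: Not balanced


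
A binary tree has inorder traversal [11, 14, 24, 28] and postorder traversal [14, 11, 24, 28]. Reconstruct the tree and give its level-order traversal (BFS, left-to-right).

Inorder:   [11, 14, 24, 28]
Postorder: [14, 11, 24, 28]
Algorithm: postorder visits root last, so walk postorder right-to-left;
each value is the root of the current inorder slice — split it at that
value, recurse on the right subtree first, then the left.
Recursive splits:
  root=28; inorder splits into left=[11, 14, 24], right=[]
  root=24; inorder splits into left=[11, 14], right=[]
  root=11; inorder splits into left=[], right=[14]
  root=14; inorder splits into left=[], right=[]
Reconstructed level-order: [28, 24, 11, 14]


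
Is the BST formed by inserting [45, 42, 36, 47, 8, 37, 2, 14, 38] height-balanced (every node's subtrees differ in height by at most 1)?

Tree (level-order array): [45, 42, 47, 36, None, None, None, 8, 37, 2, 14, None, 38]
Definition: a tree is height-balanced if, at every node, |h(left) - h(right)| <= 1 (empty subtree has height -1).
Bottom-up per-node check:
  node 2: h_left=-1, h_right=-1, diff=0 [OK], height=0
  node 14: h_left=-1, h_right=-1, diff=0 [OK], height=0
  node 8: h_left=0, h_right=0, diff=0 [OK], height=1
  node 38: h_left=-1, h_right=-1, diff=0 [OK], height=0
  node 37: h_left=-1, h_right=0, diff=1 [OK], height=1
  node 36: h_left=1, h_right=1, diff=0 [OK], height=2
  node 42: h_left=2, h_right=-1, diff=3 [FAIL (|2--1|=3 > 1)], height=3
  node 47: h_left=-1, h_right=-1, diff=0 [OK], height=0
  node 45: h_left=3, h_right=0, diff=3 [FAIL (|3-0|=3 > 1)], height=4
Node 42 violates the condition: |2 - -1| = 3 > 1.
Result: Not balanced


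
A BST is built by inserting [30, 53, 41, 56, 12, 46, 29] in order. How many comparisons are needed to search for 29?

Search path for 29: 30 -> 12 -> 29
Found: True
Comparisons: 3


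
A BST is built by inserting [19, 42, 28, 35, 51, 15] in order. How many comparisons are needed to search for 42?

Search path for 42: 19 -> 42
Found: True
Comparisons: 2


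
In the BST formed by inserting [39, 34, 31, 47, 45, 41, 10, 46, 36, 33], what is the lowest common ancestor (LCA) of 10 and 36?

Tree insertion order: [39, 34, 31, 47, 45, 41, 10, 46, 36, 33]
Tree (level-order array): [39, 34, 47, 31, 36, 45, None, 10, 33, None, None, 41, 46]
In a BST, the LCA of p=10, q=36 is the first node v on the
root-to-leaf path with p <= v <= q (go left if both < v, right if both > v).
Walk from root:
  at 39: both 10 and 36 < 39, go left
  at 34: 10 <= 34 <= 36, this is the LCA
LCA = 34


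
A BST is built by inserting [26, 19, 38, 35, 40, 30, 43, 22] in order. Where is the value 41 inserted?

Starting tree (level order): [26, 19, 38, None, 22, 35, 40, None, None, 30, None, None, 43]
Insertion path: 26 -> 38 -> 40 -> 43
Result: insert 41 as left child of 43
Final tree (level order): [26, 19, 38, None, 22, 35, 40, None, None, 30, None, None, 43, None, None, 41]


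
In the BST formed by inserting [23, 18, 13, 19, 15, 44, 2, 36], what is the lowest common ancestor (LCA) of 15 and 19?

Tree insertion order: [23, 18, 13, 19, 15, 44, 2, 36]
Tree (level-order array): [23, 18, 44, 13, 19, 36, None, 2, 15]
In a BST, the LCA of p=15, q=19 is the first node v on the
root-to-leaf path with p <= v <= q (go left if both < v, right if both > v).
Walk from root:
  at 23: both 15 and 19 < 23, go left
  at 18: 15 <= 18 <= 19, this is the LCA
LCA = 18


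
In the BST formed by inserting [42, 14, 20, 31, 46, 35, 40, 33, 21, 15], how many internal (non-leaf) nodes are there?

Tree built from: [42, 14, 20, 31, 46, 35, 40, 33, 21, 15]
Tree (level-order array): [42, 14, 46, None, 20, None, None, 15, 31, None, None, 21, 35, None, None, 33, 40]
Rule: An internal node has at least one child.
Per-node child counts:
  node 42: 2 child(ren)
  node 14: 1 child(ren)
  node 20: 2 child(ren)
  node 15: 0 child(ren)
  node 31: 2 child(ren)
  node 21: 0 child(ren)
  node 35: 2 child(ren)
  node 33: 0 child(ren)
  node 40: 0 child(ren)
  node 46: 0 child(ren)
Matching nodes: [42, 14, 20, 31, 35]
Count of internal (non-leaf) nodes: 5


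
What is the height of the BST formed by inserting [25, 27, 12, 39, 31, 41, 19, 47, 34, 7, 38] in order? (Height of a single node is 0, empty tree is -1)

Insertion order: [25, 27, 12, 39, 31, 41, 19, 47, 34, 7, 38]
Tree (level-order array): [25, 12, 27, 7, 19, None, 39, None, None, None, None, 31, 41, None, 34, None, 47, None, 38]
Compute height bottom-up (empty subtree = -1):
  height(7) = 1 + max(-1, -1) = 0
  height(19) = 1 + max(-1, -1) = 0
  height(12) = 1 + max(0, 0) = 1
  height(38) = 1 + max(-1, -1) = 0
  height(34) = 1 + max(-1, 0) = 1
  height(31) = 1 + max(-1, 1) = 2
  height(47) = 1 + max(-1, -1) = 0
  height(41) = 1 + max(-1, 0) = 1
  height(39) = 1 + max(2, 1) = 3
  height(27) = 1 + max(-1, 3) = 4
  height(25) = 1 + max(1, 4) = 5
Height = 5


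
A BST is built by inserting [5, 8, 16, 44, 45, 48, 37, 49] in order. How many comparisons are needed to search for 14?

Search path for 14: 5 -> 8 -> 16
Found: False
Comparisons: 3


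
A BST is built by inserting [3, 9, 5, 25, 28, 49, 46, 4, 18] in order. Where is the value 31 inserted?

Starting tree (level order): [3, None, 9, 5, 25, 4, None, 18, 28, None, None, None, None, None, 49, 46]
Insertion path: 3 -> 9 -> 25 -> 28 -> 49 -> 46
Result: insert 31 as left child of 46
Final tree (level order): [3, None, 9, 5, 25, 4, None, 18, 28, None, None, None, None, None, 49, 46, None, 31]


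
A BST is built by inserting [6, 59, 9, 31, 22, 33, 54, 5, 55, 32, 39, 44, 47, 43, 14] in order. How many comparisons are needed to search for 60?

Search path for 60: 6 -> 59
Found: False
Comparisons: 2


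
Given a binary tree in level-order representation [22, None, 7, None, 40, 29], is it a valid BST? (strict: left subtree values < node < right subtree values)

Level-order array: [22, None, 7, None, 40, 29]
Validate using subtree bounds (lo, hi): at each node, require lo < value < hi,
then recurse left with hi=value and right with lo=value.
Preorder trace (stopping at first violation):
  at node 22 with bounds (-inf, +inf): OK
  at node 7 with bounds (22, +inf): VIOLATION
Node 7 violates its bound: not (22 < 7 < +inf).
Result: Not a valid BST


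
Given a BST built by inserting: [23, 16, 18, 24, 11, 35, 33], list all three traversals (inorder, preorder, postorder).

Tree insertion order: [23, 16, 18, 24, 11, 35, 33]
Tree (level-order array): [23, 16, 24, 11, 18, None, 35, None, None, None, None, 33]
Inorder (L, root, R): [11, 16, 18, 23, 24, 33, 35]
Preorder (root, L, R): [23, 16, 11, 18, 24, 35, 33]
Postorder (L, R, root): [11, 18, 16, 33, 35, 24, 23]


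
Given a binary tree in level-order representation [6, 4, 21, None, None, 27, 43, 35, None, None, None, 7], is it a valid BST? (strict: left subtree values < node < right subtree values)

Level-order array: [6, 4, 21, None, None, 27, 43, 35, None, None, None, 7]
Validate using subtree bounds (lo, hi): at each node, require lo < value < hi,
then recurse left with hi=value and right with lo=value.
Preorder trace (stopping at first violation):
  at node 6 with bounds (-inf, +inf): OK
  at node 4 with bounds (-inf, 6): OK
  at node 21 with bounds (6, +inf): OK
  at node 27 with bounds (6, 21): VIOLATION
Node 27 violates its bound: not (6 < 27 < 21).
Result: Not a valid BST


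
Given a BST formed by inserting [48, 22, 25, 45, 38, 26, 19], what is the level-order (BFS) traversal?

Tree insertion order: [48, 22, 25, 45, 38, 26, 19]
Tree (level-order array): [48, 22, None, 19, 25, None, None, None, 45, 38, None, 26]
BFS from the root, enqueuing left then right child of each popped node:
  queue [48] -> pop 48, enqueue [22], visited so far: [48]
  queue [22] -> pop 22, enqueue [19, 25], visited so far: [48, 22]
  queue [19, 25] -> pop 19, enqueue [none], visited so far: [48, 22, 19]
  queue [25] -> pop 25, enqueue [45], visited so far: [48, 22, 19, 25]
  queue [45] -> pop 45, enqueue [38], visited so far: [48, 22, 19, 25, 45]
  queue [38] -> pop 38, enqueue [26], visited so far: [48, 22, 19, 25, 45, 38]
  queue [26] -> pop 26, enqueue [none], visited so far: [48, 22, 19, 25, 45, 38, 26]
Result: [48, 22, 19, 25, 45, 38, 26]


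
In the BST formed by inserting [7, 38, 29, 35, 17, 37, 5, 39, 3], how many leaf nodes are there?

Tree built from: [7, 38, 29, 35, 17, 37, 5, 39, 3]
Tree (level-order array): [7, 5, 38, 3, None, 29, 39, None, None, 17, 35, None, None, None, None, None, 37]
Rule: A leaf has 0 children.
Per-node child counts:
  node 7: 2 child(ren)
  node 5: 1 child(ren)
  node 3: 0 child(ren)
  node 38: 2 child(ren)
  node 29: 2 child(ren)
  node 17: 0 child(ren)
  node 35: 1 child(ren)
  node 37: 0 child(ren)
  node 39: 0 child(ren)
Matching nodes: [3, 17, 37, 39]
Count of leaf nodes: 4


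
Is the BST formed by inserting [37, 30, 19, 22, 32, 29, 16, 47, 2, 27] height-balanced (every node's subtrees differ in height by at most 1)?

Tree (level-order array): [37, 30, 47, 19, 32, None, None, 16, 22, None, None, 2, None, None, 29, None, None, 27]
Definition: a tree is height-balanced if, at every node, |h(left) - h(right)| <= 1 (empty subtree has height -1).
Bottom-up per-node check:
  node 2: h_left=-1, h_right=-1, diff=0 [OK], height=0
  node 16: h_left=0, h_right=-1, diff=1 [OK], height=1
  node 27: h_left=-1, h_right=-1, diff=0 [OK], height=0
  node 29: h_left=0, h_right=-1, diff=1 [OK], height=1
  node 22: h_left=-1, h_right=1, diff=2 [FAIL (|-1-1|=2 > 1)], height=2
  node 19: h_left=1, h_right=2, diff=1 [OK], height=3
  node 32: h_left=-1, h_right=-1, diff=0 [OK], height=0
  node 30: h_left=3, h_right=0, diff=3 [FAIL (|3-0|=3 > 1)], height=4
  node 47: h_left=-1, h_right=-1, diff=0 [OK], height=0
  node 37: h_left=4, h_right=0, diff=4 [FAIL (|4-0|=4 > 1)], height=5
Node 22 violates the condition: |-1 - 1| = 2 > 1.
Result: Not balanced


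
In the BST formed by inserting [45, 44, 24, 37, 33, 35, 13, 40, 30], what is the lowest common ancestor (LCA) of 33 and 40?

Tree insertion order: [45, 44, 24, 37, 33, 35, 13, 40, 30]
Tree (level-order array): [45, 44, None, 24, None, 13, 37, None, None, 33, 40, 30, 35]
In a BST, the LCA of p=33, q=40 is the first node v on the
root-to-leaf path with p <= v <= q (go left if both < v, right if both > v).
Walk from root:
  at 45: both 33 and 40 < 45, go left
  at 44: both 33 and 40 < 44, go left
  at 24: both 33 and 40 > 24, go right
  at 37: 33 <= 37 <= 40, this is the LCA
LCA = 37


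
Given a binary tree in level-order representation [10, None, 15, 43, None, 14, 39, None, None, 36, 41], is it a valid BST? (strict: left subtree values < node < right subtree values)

Level-order array: [10, None, 15, 43, None, 14, 39, None, None, 36, 41]
Validate using subtree bounds (lo, hi): at each node, require lo < value < hi,
then recurse left with hi=value and right with lo=value.
Preorder trace (stopping at first violation):
  at node 10 with bounds (-inf, +inf): OK
  at node 15 with bounds (10, +inf): OK
  at node 43 with bounds (10, 15): VIOLATION
Node 43 violates its bound: not (10 < 43 < 15).
Result: Not a valid BST


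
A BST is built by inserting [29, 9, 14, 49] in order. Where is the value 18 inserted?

Starting tree (level order): [29, 9, 49, None, 14]
Insertion path: 29 -> 9 -> 14
Result: insert 18 as right child of 14
Final tree (level order): [29, 9, 49, None, 14, None, None, None, 18]


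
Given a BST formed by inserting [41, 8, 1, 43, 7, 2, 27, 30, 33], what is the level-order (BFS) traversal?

Tree insertion order: [41, 8, 1, 43, 7, 2, 27, 30, 33]
Tree (level-order array): [41, 8, 43, 1, 27, None, None, None, 7, None, 30, 2, None, None, 33]
BFS from the root, enqueuing left then right child of each popped node:
  queue [41] -> pop 41, enqueue [8, 43], visited so far: [41]
  queue [8, 43] -> pop 8, enqueue [1, 27], visited so far: [41, 8]
  queue [43, 1, 27] -> pop 43, enqueue [none], visited so far: [41, 8, 43]
  queue [1, 27] -> pop 1, enqueue [7], visited so far: [41, 8, 43, 1]
  queue [27, 7] -> pop 27, enqueue [30], visited so far: [41, 8, 43, 1, 27]
  queue [7, 30] -> pop 7, enqueue [2], visited so far: [41, 8, 43, 1, 27, 7]
  queue [30, 2] -> pop 30, enqueue [33], visited so far: [41, 8, 43, 1, 27, 7, 30]
  queue [2, 33] -> pop 2, enqueue [none], visited so far: [41, 8, 43, 1, 27, 7, 30, 2]
  queue [33] -> pop 33, enqueue [none], visited so far: [41, 8, 43, 1, 27, 7, 30, 2, 33]
Result: [41, 8, 43, 1, 27, 7, 30, 2, 33]


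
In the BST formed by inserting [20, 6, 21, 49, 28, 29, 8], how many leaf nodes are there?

Tree built from: [20, 6, 21, 49, 28, 29, 8]
Tree (level-order array): [20, 6, 21, None, 8, None, 49, None, None, 28, None, None, 29]
Rule: A leaf has 0 children.
Per-node child counts:
  node 20: 2 child(ren)
  node 6: 1 child(ren)
  node 8: 0 child(ren)
  node 21: 1 child(ren)
  node 49: 1 child(ren)
  node 28: 1 child(ren)
  node 29: 0 child(ren)
Matching nodes: [8, 29]
Count of leaf nodes: 2


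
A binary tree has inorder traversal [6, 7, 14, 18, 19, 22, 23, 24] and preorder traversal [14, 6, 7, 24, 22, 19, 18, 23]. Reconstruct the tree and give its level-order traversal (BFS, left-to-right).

Inorder:  [6, 7, 14, 18, 19, 22, 23, 24]
Preorder: [14, 6, 7, 24, 22, 19, 18, 23]
Algorithm: preorder visits root first, so consume preorder in order;
for each root, split the current inorder slice at that value into
left-subtree inorder and right-subtree inorder, then recurse.
Recursive splits:
  root=14; inorder splits into left=[6, 7], right=[18, 19, 22, 23, 24]
  root=6; inorder splits into left=[], right=[7]
  root=7; inorder splits into left=[], right=[]
  root=24; inorder splits into left=[18, 19, 22, 23], right=[]
  root=22; inorder splits into left=[18, 19], right=[23]
  root=19; inorder splits into left=[18], right=[]
  root=18; inorder splits into left=[], right=[]
  root=23; inorder splits into left=[], right=[]
Reconstructed level-order: [14, 6, 24, 7, 22, 19, 23, 18]


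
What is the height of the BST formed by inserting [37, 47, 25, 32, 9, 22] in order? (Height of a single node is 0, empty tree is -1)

Insertion order: [37, 47, 25, 32, 9, 22]
Tree (level-order array): [37, 25, 47, 9, 32, None, None, None, 22]
Compute height bottom-up (empty subtree = -1):
  height(22) = 1 + max(-1, -1) = 0
  height(9) = 1 + max(-1, 0) = 1
  height(32) = 1 + max(-1, -1) = 0
  height(25) = 1 + max(1, 0) = 2
  height(47) = 1 + max(-1, -1) = 0
  height(37) = 1 + max(2, 0) = 3
Height = 3


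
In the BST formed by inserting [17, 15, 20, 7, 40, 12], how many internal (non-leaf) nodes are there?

Tree built from: [17, 15, 20, 7, 40, 12]
Tree (level-order array): [17, 15, 20, 7, None, None, 40, None, 12]
Rule: An internal node has at least one child.
Per-node child counts:
  node 17: 2 child(ren)
  node 15: 1 child(ren)
  node 7: 1 child(ren)
  node 12: 0 child(ren)
  node 20: 1 child(ren)
  node 40: 0 child(ren)
Matching nodes: [17, 15, 7, 20]
Count of internal (non-leaf) nodes: 4


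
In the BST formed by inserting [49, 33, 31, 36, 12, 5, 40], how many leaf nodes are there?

Tree built from: [49, 33, 31, 36, 12, 5, 40]
Tree (level-order array): [49, 33, None, 31, 36, 12, None, None, 40, 5]
Rule: A leaf has 0 children.
Per-node child counts:
  node 49: 1 child(ren)
  node 33: 2 child(ren)
  node 31: 1 child(ren)
  node 12: 1 child(ren)
  node 5: 0 child(ren)
  node 36: 1 child(ren)
  node 40: 0 child(ren)
Matching nodes: [5, 40]
Count of leaf nodes: 2


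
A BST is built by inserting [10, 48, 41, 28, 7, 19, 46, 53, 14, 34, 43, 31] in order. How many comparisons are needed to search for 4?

Search path for 4: 10 -> 7
Found: False
Comparisons: 2


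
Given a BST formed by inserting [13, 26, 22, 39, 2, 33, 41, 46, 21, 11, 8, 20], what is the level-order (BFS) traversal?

Tree insertion order: [13, 26, 22, 39, 2, 33, 41, 46, 21, 11, 8, 20]
Tree (level-order array): [13, 2, 26, None, 11, 22, 39, 8, None, 21, None, 33, 41, None, None, 20, None, None, None, None, 46]
BFS from the root, enqueuing left then right child of each popped node:
  queue [13] -> pop 13, enqueue [2, 26], visited so far: [13]
  queue [2, 26] -> pop 2, enqueue [11], visited so far: [13, 2]
  queue [26, 11] -> pop 26, enqueue [22, 39], visited so far: [13, 2, 26]
  queue [11, 22, 39] -> pop 11, enqueue [8], visited so far: [13, 2, 26, 11]
  queue [22, 39, 8] -> pop 22, enqueue [21], visited so far: [13, 2, 26, 11, 22]
  queue [39, 8, 21] -> pop 39, enqueue [33, 41], visited so far: [13, 2, 26, 11, 22, 39]
  queue [8, 21, 33, 41] -> pop 8, enqueue [none], visited so far: [13, 2, 26, 11, 22, 39, 8]
  queue [21, 33, 41] -> pop 21, enqueue [20], visited so far: [13, 2, 26, 11, 22, 39, 8, 21]
  queue [33, 41, 20] -> pop 33, enqueue [none], visited so far: [13, 2, 26, 11, 22, 39, 8, 21, 33]
  queue [41, 20] -> pop 41, enqueue [46], visited so far: [13, 2, 26, 11, 22, 39, 8, 21, 33, 41]
  queue [20, 46] -> pop 20, enqueue [none], visited so far: [13, 2, 26, 11, 22, 39, 8, 21, 33, 41, 20]
  queue [46] -> pop 46, enqueue [none], visited so far: [13, 2, 26, 11, 22, 39, 8, 21, 33, 41, 20, 46]
Result: [13, 2, 26, 11, 22, 39, 8, 21, 33, 41, 20, 46]


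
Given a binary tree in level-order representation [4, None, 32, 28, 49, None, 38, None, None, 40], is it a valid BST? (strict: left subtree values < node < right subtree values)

Level-order array: [4, None, 32, 28, 49, None, 38, None, None, 40]
Validate using subtree bounds (lo, hi): at each node, require lo < value < hi,
then recurse left with hi=value and right with lo=value.
Preorder trace (stopping at first violation):
  at node 4 with bounds (-inf, +inf): OK
  at node 32 with bounds (4, +inf): OK
  at node 28 with bounds (4, 32): OK
  at node 38 with bounds (28, 32): VIOLATION
Node 38 violates its bound: not (28 < 38 < 32).
Result: Not a valid BST


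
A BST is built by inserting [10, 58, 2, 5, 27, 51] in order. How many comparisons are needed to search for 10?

Search path for 10: 10
Found: True
Comparisons: 1


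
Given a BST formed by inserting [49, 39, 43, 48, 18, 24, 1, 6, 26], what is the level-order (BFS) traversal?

Tree insertion order: [49, 39, 43, 48, 18, 24, 1, 6, 26]
Tree (level-order array): [49, 39, None, 18, 43, 1, 24, None, 48, None, 6, None, 26]
BFS from the root, enqueuing left then right child of each popped node:
  queue [49] -> pop 49, enqueue [39], visited so far: [49]
  queue [39] -> pop 39, enqueue [18, 43], visited so far: [49, 39]
  queue [18, 43] -> pop 18, enqueue [1, 24], visited so far: [49, 39, 18]
  queue [43, 1, 24] -> pop 43, enqueue [48], visited so far: [49, 39, 18, 43]
  queue [1, 24, 48] -> pop 1, enqueue [6], visited so far: [49, 39, 18, 43, 1]
  queue [24, 48, 6] -> pop 24, enqueue [26], visited so far: [49, 39, 18, 43, 1, 24]
  queue [48, 6, 26] -> pop 48, enqueue [none], visited so far: [49, 39, 18, 43, 1, 24, 48]
  queue [6, 26] -> pop 6, enqueue [none], visited so far: [49, 39, 18, 43, 1, 24, 48, 6]
  queue [26] -> pop 26, enqueue [none], visited so far: [49, 39, 18, 43, 1, 24, 48, 6, 26]
Result: [49, 39, 18, 43, 1, 24, 48, 6, 26]


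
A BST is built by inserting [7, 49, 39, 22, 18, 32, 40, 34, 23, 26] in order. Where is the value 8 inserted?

Starting tree (level order): [7, None, 49, 39, None, 22, 40, 18, 32, None, None, None, None, 23, 34, None, 26]
Insertion path: 7 -> 49 -> 39 -> 22 -> 18
Result: insert 8 as left child of 18
Final tree (level order): [7, None, 49, 39, None, 22, 40, 18, 32, None, None, 8, None, 23, 34, None, None, None, 26]


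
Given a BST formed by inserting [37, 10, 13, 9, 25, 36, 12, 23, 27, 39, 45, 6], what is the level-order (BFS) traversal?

Tree insertion order: [37, 10, 13, 9, 25, 36, 12, 23, 27, 39, 45, 6]
Tree (level-order array): [37, 10, 39, 9, 13, None, 45, 6, None, 12, 25, None, None, None, None, None, None, 23, 36, None, None, 27]
BFS from the root, enqueuing left then right child of each popped node:
  queue [37] -> pop 37, enqueue [10, 39], visited so far: [37]
  queue [10, 39] -> pop 10, enqueue [9, 13], visited so far: [37, 10]
  queue [39, 9, 13] -> pop 39, enqueue [45], visited so far: [37, 10, 39]
  queue [9, 13, 45] -> pop 9, enqueue [6], visited so far: [37, 10, 39, 9]
  queue [13, 45, 6] -> pop 13, enqueue [12, 25], visited so far: [37, 10, 39, 9, 13]
  queue [45, 6, 12, 25] -> pop 45, enqueue [none], visited so far: [37, 10, 39, 9, 13, 45]
  queue [6, 12, 25] -> pop 6, enqueue [none], visited so far: [37, 10, 39, 9, 13, 45, 6]
  queue [12, 25] -> pop 12, enqueue [none], visited so far: [37, 10, 39, 9, 13, 45, 6, 12]
  queue [25] -> pop 25, enqueue [23, 36], visited so far: [37, 10, 39, 9, 13, 45, 6, 12, 25]
  queue [23, 36] -> pop 23, enqueue [none], visited so far: [37, 10, 39, 9, 13, 45, 6, 12, 25, 23]
  queue [36] -> pop 36, enqueue [27], visited so far: [37, 10, 39, 9, 13, 45, 6, 12, 25, 23, 36]
  queue [27] -> pop 27, enqueue [none], visited so far: [37, 10, 39, 9, 13, 45, 6, 12, 25, 23, 36, 27]
Result: [37, 10, 39, 9, 13, 45, 6, 12, 25, 23, 36, 27]


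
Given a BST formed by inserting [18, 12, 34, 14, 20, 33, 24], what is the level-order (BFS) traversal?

Tree insertion order: [18, 12, 34, 14, 20, 33, 24]
Tree (level-order array): [18, 12, 34, None, 14, 20, None, None, None, None, 33, 24]
BFS from the root, enqueuing left then right child of each popped node:
  queue [18] -> pop 18, enqueue [12, 34], visited so far: [18]
  queue [12, 34] -> pop 12, enqueue [14], visited so far: [18, 12]
  queue [34, 14] -> pop 34, enqueue [20], visited so far: [18, 12, 34]
  queue [14, 20] -> pop 14, enqueue [none], visited so far: [18, 12, 34, 14]
  queue [20] -> pop 20, enqueue [33], visited so far: [18, 12, 34, 14, 20]
  queue [33] -> pop 33, enqueue [24], visited so far: [18, 12, 34, 14, 20, 33]
  queue [24] -> pop 24, enqueue [none], visited so far: [18, 12, 34, 14, 20, 33, 24]
Result: [18, 12, 34, 14, 20, 33, 24]


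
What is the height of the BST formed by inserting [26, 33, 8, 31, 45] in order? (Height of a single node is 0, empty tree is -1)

Insertion order: [26, 33, 8, 31, 45]
Tree (level-order array): [26, 8, 33, None, None, 31, 45]
Compute height bottom-up (empty subtree = -1):
  height(8) = 1 + max(-1, -1) = 0
  height(31) = 1 + max(-1, -1) = 0
  height(45) = 1 + max(-1, -1) = 0
  height(33) = 1 + max(0, 0) = 1
  height(26) = 1 + max(0, 1) = 2
Height = 2


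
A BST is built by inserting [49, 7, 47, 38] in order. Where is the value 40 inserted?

Starting tree (level order): [49, 7, None, None, 47, 38]
Insertion path: 49 -> 7 -> 47 -> 38
Result: insert 40 as right child of 38
Final tree (level order): [49, 7, None, None, 47, 38, None, None, 40]


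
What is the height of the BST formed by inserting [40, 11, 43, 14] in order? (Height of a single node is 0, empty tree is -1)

Insertion order: [40, 11, 43, 14]
Tree (level-order array): [40, 11, 43, None, 14]
Compute height bottom-up (empty subtree = -1):
  height(14) = 1 + max(-1, -1) = 0
  height(11) = 1 + max(-1, 0) = 1
  height(43) = 1 + max(-1, -1) = 0
  height(40) = 1 + max(1, 0) = 2
Height = 2


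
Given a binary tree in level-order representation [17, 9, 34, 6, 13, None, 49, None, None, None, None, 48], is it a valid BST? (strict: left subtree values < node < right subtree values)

Level-order array: [17, 9, 34, 6, 13, None, 49, None, None, None, None, 48]
Validate using subtree bounds (lo, hi): at each node, require lo < value < hi,
then recurse left with hi=value and right with lo=value.
Preorder trace (stopping at first violation):
  at node 17 with bounds (-inf, +inf): OK
  at node 9 with bounds (-inf, 17): OK
  at node 6 with bounds (-inf, 9): OK
  at node 13 with bounds (9, 17): OK
  at node 34 with bounds (17, +inf): OK
  at node 49 with bounds (34, +inf): OK
  at node 48 with bounds (34, 49): OK
No violation found at any node.
Result: Valid BST


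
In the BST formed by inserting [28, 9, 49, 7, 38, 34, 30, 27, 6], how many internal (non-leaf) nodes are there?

Tree built from: [28, 9, 49, 7, 38, 34, 30, 27, 6]
Tree (level-order array): [28, 9, 49, 7, 27, 38, None, 6, None, None, None, 34, None, None, None, 30]
Rule: An internal node has at least one child.
Per-node child counts:
  node 28: 2 child(ren)
  node 9: 2 child(ren)
  node 7: 1 child(ren)
  node 6: 0 child(ren)
  node 27: 0 child(ren)
  node 49: 1 child(ren)
  node 38: 1 child(ren)
  node 34: 1 child(ren)
  node 30: 0 child(ren)
Matching nodes: [28, 9, 7, 49, 38, 34]
Count of internal (non-leaf) nodes: 6


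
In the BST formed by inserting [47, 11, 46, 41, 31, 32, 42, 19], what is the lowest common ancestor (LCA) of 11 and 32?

Tree insertion order: [47, 11, 46, 41, 31, 32, 42, 19]
Tree (level-order array): [47, 11, None, None, 46, 41, None, 31, 42, 19, 32]
In a BST, the LCA of p=11, q=32 is the first node v on the
root-to-leaf path with p <= v <= q (go left if both < v, right if both > v).
Walk from root:
  at 47: both 11 and 32 < 47, go left
  at 11: 11 <= 11 <= 32, this is the LCA
LCA = 11


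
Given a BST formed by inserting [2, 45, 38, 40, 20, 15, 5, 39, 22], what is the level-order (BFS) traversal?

Tree insertion order: [2, 45, 38, 40, 20, 15, 5, 39, 22]
Tree (level-order array): [2, None, 45, 38, None, 20, 40, 15, 22, 39, None, 5]
BFS from the root, enqueuing left then right child of each popped node:
  queue [2] -> pop 2, enqueue [45], visited so far: [2]
  queue [45] -> pop 45, enqueue [38], visited so far: [2, 45]
  queue [38] -> pop 38, enqueue [20, 40], visited so far: [2, 45, 38]
  queue [20, 40] -> pop 20, enqueue [15, 22], visited so far: [2, 45, 38, 20]
  queue [40, 15, 22] -> pop 40, enqueue [39], visited so far: [2, 45, 38, 20, 40]
  queue [15, 22, 39] -> pop 15, enqueue [5], visited so far: [2, 45, 38, 20, 40, 15]
  queue [22, 39, 5] -> pop 22, enqueue [none], visited so far: [2, 45, 38, 20, 40, 15, 22]
  queue [39, 5] -> pop 39, enqueue [none], visited so far: [2, 45, 38, 20, 40, 15, 22, 39]
  queue [5] -> pop 5, enqueue [none], visited so far: [2, 45, 38, 20, 40, 15, 22, 39, 5]
Result: [2, 45, 38, 20, 40, 15, 22, 39, 5]


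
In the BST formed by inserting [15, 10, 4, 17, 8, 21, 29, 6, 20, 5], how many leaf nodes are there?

Tree built from: [15, 10, 4, 17, 8, 21, 29, 6, 20, 5]
Tree (level-order array): [15, 10, 17, 4, None, None, 21, None, 8, 20, 29, 6, None, None, None, None, None, 5]
Rule: A leaf has 0 children.
Per-node child counts:
  node 15: 2 child(ren)
  node 10: 1 child(ren)
  node 4: 1 child(ren)
  node 8: 1 child(ren)
  node 6: 1 child(ren)
  node 5: 0 child(ren)
  node 17: 1 child(ren)
  node 21: 2 child(ren)
  node 20: 0 child(ren)
  node 29: 0 child(ren)
Matching nodes: [5, 20, 29]
Count of leaf nodes: 3


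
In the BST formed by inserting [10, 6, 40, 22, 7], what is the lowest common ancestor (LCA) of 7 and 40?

Tree insertion order: [10, 6, 40, 22, 7]
Tree (level-order array): [10, 6, 40, None, 7, 22]
In a BST, the LCA of p=7, q=40 is the first node v on the
root-to-leaf path with p <= v <= q (go left if both < v, right if both > v).
Walk from root:
  at 10: 7 <= 10 <= 40, this is the LCA
LCA = 10


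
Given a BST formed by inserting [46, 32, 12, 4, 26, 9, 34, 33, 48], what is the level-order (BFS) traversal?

Tree insertion order: [46, 32, 12, 4, 26, 9, 34, 33, 48]
Tree (level-order array): [46, 32, 48, 12, 34, None, None, 4, 26, 33, None, None, 9]
BFS from the root, enqueuing left then right child of each popped node:
  queue [46] -> pop 46, enqueue [32, 48], visited so far: [46]
  queue [32, 48] -> pop 32, enqueue [12, 34], visited so far: [46, 32]
  queue [48, 12, 34] -> pop 48, enqueue [none], visited so far: [46, 32, 48]
  queue [12, 34] -> pop 12, enqueue [4, 26], visited so far: [46, 32, 48, 12]
  queue [34, 4, 26] -> pop 34, enqueue [33], visited so far: [46, 32, 48, 12, 34]
  queue [4, 26, 33] -> pop 4, enqueue [9], visited so far: [46, 32, 48, 12, 34, 4]
  queue [26, 33, 9] -> pop 26, enqueue [none], visited so far: [46, 32, 48, 12, 34, 4, 26]
  queue [33, 9] -> pop 33, enqueue [none], visited so far: [46, 32, 48, 12, 34, 4, 26, 33]
  queue [9] -> pop 9, enqueue [none], visited so far: [46, 32, 48, 12, 34, 4, 26, 33, 9]
Result: [46, 32, 48, 12, 34, 4, 26, 33, 9]


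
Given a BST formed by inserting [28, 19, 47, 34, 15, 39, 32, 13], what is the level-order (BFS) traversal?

Tree insertion order: [28, 19, 47, 34, 15, 39, 32, 13]
Tree (level-order array): [28, 19, 47, 15, None, 34, None, 13, None, 32, 39]
BFS from the root, enqueuing left then right child of each popped node:
  queue [28] -> pop 28, enqueue [19, 47], visited so far: [28]
  queue [19, 47] -> pop 19, enqueue [15], visited so far: [28, 19]
  queue [47, 15] -> pop 47, enqueue [34], visited so far: [28, 19, 47]
  queue [15, 34] -> pop 15, enqueue [13], visited so far: [28, 19, 47, 15]
  queue [34, 13] -> pop 34, enqueue [32, 39], visited so far: [28, 19, 47, 15, 34]
  queue [13, 32, 39] -> pop 13, enqueue [none], visited so far: [28, 19, 47, 15, 34, 13]
  queue [32, 39] -> pop 32, enqueue [none], visited so far: [28, 19, 47, 15, 34, 13, 32]
  queue [39] -> pop 39, enqueue [none], visited so far: [28, 19, 47, 15, 34, 13, 32, 39]
Result: [28, 19, 47, 15, 34, 13, 32, 39]


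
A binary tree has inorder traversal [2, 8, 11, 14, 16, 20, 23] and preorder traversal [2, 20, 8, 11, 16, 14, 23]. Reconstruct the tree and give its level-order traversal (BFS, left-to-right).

Inorder:  [2, 8, 11, 14, 16, 20, 23]
Preorder: [2, 20, 8, 11, 16, 14, 23]
Algorithm: preorder visits root first, so consume preorder in order;
for each root, split the current inorder slice at that value into
left-subtree inorder and right-subtree inorder, then recurse.
Recursive splits:
  root=2; inorder splits into left=[], right=[8, 11, 14, 16, 20, 23]
  root=20; inorder splits into left=[8, 11, 14, 16], right=[23]
  root=8; inorder splits into left=[], right=[11, 14, 16]
  root=11; inorder splits into left=[], right=[14, 16]
  root=16; inorder splits into left=[14], right=[]
  root=14; inorder splits into left=[], right=[]
  root=23; inorder splits into left=[], right=[]
Reconstructed level-order: [2, 20, 8, 23, 11, 16, 14]


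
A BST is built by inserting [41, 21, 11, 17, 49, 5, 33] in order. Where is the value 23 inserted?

Starting tree (level order): [41, 21, 49, 11, 33, None, None, 5, 17]
Insertion path: 41 -> 21 -> 33
Result: insert 23 as left child of 33
Final tree (level order): [41, 21, 49, 11, 33, None, None, 5, 17, 23]


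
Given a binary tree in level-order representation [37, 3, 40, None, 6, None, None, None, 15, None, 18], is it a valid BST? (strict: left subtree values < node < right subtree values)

Level-order array: [37, 3, 40, None, 6, None, None, None, 15, None, 18]
Validate using subtree bounds (lo, hi): at each node, require lo < value < hi,
then recurse left with hi=value and right with lo=value.
Preorder trace (stopping at first violation):
  at node 37 with bounds (-inf, +inf): OK
  at node 3 with bounds (-inf, 37): OK
  at node 6 with bounds (3, 37): OK
  at node 15 with bounds (6, 37): OK
  at node 18 with bounds (15, 37): OK
  at node 40 with bounds (37, +inf): OK
No violation found at any node.
Result: Valid BST


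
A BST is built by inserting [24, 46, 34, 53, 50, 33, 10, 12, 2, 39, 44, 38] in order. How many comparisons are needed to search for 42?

Search path for 42: 24 -> 46 -> 34 -> 39 -> 44
Found: False
Comparisons: 5


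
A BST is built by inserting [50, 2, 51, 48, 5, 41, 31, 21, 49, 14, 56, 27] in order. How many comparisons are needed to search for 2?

Search path for 2: 50 -> 2
Found: True
Comparisons: 2


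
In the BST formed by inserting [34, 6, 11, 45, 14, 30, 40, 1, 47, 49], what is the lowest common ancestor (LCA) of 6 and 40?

Tree insertion order: [34, 6, 11, 45, 14, 30, 40, 1, 47, 49]
Tree (level-order array): [34, 6, 45, 1, 11, 40, 47, None, None, None, 14, None, None, None, 49, None, 30]
In a BST, the LCA of p=6, q=40 is the first node v on the
root-to-leaf path with p <= v <= q (go left if both < v, right if both > v).
Walk from root:
  at 34: 6 <= 34 <= 40, this is the LCA
LCA = 34


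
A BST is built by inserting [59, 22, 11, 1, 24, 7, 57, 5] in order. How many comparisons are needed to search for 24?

Search path for 24: 59 -> 22 -> 24
Found: True
Comparisons: 3


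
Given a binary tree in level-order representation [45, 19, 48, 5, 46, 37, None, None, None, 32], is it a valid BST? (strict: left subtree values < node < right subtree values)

Level-order array: [45, 19, 48, 5, 46, 37, None, None, None, 32]
Validate using subtree bounds (lo, hi): at each node, require lo < value < hi,
then recurse left with hi=value and right with lo=value.
Preorder trace (stopping at first violation):
  at node 45 with bounds (-inf, +inf): OK
  at node 19 with bounds (-inf, 45): OK
  at node 5 with bounds (-inf, 19): OK
  at node 46 with bounds (19, 45): VIOLATION
Node 46 violates its bound: not (19 < 46 < 45).
Result: Not a valid BST


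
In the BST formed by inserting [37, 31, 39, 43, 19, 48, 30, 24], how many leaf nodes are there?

Tree built from: [37, 31, 39, 43, 19, 48, 30, 24]
Tree (level-order array): [37, 31, 39, 19, None, None, 43, None, 30, None, 48, 24]
Rule: A leaf has 0 children.
Per-node child counts:
  node 37: 2 child(ren)
  node 31: 1 child(ren)
  node 19: 1 child(ren)
  node 30: 1 child(ren)
  node 24: 0 child(ren)
  node 39: 1 child(ren)
  node 43: 1 child(ren)
  node 48: 0 child(ren)
Matching nodes: [24, 48]
Count of leaf nodes: 2


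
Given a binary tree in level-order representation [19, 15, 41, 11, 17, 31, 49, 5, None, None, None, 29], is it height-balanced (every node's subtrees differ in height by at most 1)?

Tree (level-order array): [19, 15, 41, 11, 17, 31, 49, 5, None, None, None, 29]
Definition: a tree is height-balanced if, at every node, |h(left) - h(right)| <= 1 (empty subtree has height -1).
Bottom-up per-node check:
  node 5: h_left=-1, h_right=-1, diff=0 [OK], height=0
  node 11: h_left=0, h_right=-1, diff=1 [OK], height=1
  node 17: h_left=-1, h_right=-1, diff=0 [OK], height=0
  node 15: h_left=1, h_right=0, diff=1 [OK], height=2
  node 29: h_left=-1, h_right=-1, diff=0 [OK], height=0
  node 31: h_left=0, h_right=-1, diff=1 [OK], height=1
  node 49: h_left=-1, h_right=-1, diff=0 [OK], height=0
  node 41: h_left=1, h_right=0, diff=1 [OK], height=2
  node 19: h_left=2, h_right=2, diff=0 [OK], height=3
All nodes satisfy the balance condition.
Result: Balanced


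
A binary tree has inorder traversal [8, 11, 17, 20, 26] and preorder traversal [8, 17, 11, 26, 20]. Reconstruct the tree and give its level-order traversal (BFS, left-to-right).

Inorder:  [8, 11, 17, 20, 26]
Preorder: [8, 17, 11, 26, 20]
Algorithm: preorder visits root first, so consume preorder in order;
for each root, split the current inorder slice at that value into
left-subtree inorder and right-subtree inorder, then recurse.
Recursive splits:
  root=8; inorder splits into left=[], right=[11, 17, 20, 26]
  root=17; inorder splits into left=[11], right=[20, 26]
  root=11; inorder splits into left=[], right=[]
  root=26; inorder splits into left=[20], right=[]
  root=20; inorder splits into left=[], right=[]
Reconstructed level-order: [8, 17, 11, 26, 20]


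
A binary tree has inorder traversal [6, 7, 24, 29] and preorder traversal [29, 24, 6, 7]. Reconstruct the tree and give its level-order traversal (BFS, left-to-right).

Inorder:  [6, 7, 24, 29]
Preorder: [29, 24, 6, 7]
Algorithm: preorder visits root first, so consume preorder in order;
for each root, split the current inorder slice at that value into
left-subtree inorder and right-subtree inorder, then recurse.
Recursive splits:
  root=29; inorder splits into left=[6, 7, 24], right=[]
  root=24; inorder splits into left=[6, 7], right=[]
  root=6; inorder splits into left=[], right=[7]
  root=7; inorder splits into left=[], right=[]
Reconstructed level-order: [29, 24, 6, 7]


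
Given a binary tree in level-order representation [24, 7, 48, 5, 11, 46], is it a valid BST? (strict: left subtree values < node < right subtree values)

Level-order array: [24, 7, 48, 5, 11, 46]
Validate using subtree bounds (lo, hi): at each node, require lo < value < hi,
then recurse left with hi=value and right with lo=value.
Preorder trace (stopping at first violation):
  at node 24 with bounds (-inf, +inf): OK
  at node 7 with bounds (-inf, 24): OK
  at node 5 with bounds (-inf, 7): OK
  at node 11 with bounds (7, 24): OK
  at node 48 with bounds (24, +inf): OK
  at node 46 with bounds (24, 48): OK
No violation found at any node.
Result: Valid BST


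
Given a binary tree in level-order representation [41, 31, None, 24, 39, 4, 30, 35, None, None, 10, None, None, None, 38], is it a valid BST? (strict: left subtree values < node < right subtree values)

Level-order array: [41, 31, None, 24, 39, 4, 30, 35, None, None, 10, None, None, None, 38]
Validate using subtree bounds (lo, hi): at each node, require lo < value < hi,
then recurse left with hi=value and right with lo=value.
Preorder trace (stopping at first violation):
  at node 41 with bounds (-inf, +inf): OK
  at node 31 with bounds (-inf, 41): OK
  at node 24 with bounds (-inf, 31): OK
  at node 4 with bounds (-inf, 24): OK
  at node 10 with bounds (4, 24): OK
  at node 30 with bounds (24, 31): OK
  at node 39 with bounds (31, 41): OK
  at node 35 with bounds (31, 39): OK
  at node 38 with bounds (35, 39): OK
No violation found at any node.
Result: Valid BST
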